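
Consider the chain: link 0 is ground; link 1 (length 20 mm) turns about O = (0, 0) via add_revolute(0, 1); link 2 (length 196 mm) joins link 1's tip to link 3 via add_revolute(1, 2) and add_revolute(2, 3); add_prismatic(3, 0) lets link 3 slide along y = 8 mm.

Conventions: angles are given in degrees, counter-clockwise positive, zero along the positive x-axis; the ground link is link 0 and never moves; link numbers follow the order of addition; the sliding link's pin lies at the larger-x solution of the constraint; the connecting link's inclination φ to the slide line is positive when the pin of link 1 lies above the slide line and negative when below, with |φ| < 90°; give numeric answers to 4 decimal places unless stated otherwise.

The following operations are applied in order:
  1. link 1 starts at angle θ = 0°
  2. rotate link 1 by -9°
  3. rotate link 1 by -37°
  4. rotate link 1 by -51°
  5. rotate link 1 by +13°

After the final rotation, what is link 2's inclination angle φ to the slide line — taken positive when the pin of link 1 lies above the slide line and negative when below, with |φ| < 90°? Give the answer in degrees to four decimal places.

geometry: r = 20 mm, L = 196 mm, e = 8 mm; θ starts at 0°
rotate link 1 by -9°: θ ← 0° -9° = -9°
rotate link 1 by -37°: θ ← -9° -37° = -46°
rotate link 1 by -51°: θ ← -46° -51° = -97°
rotate link 1 by +13°: θ ← -97° +13° = -84°
h = r sin θ − e = -19.890438 − 8 = -27.890438
sin φ = h / L = -27.890438 / 196 = -0.14229815
φ = arcsin(-0.14229815) = -8.180852°

-8.1809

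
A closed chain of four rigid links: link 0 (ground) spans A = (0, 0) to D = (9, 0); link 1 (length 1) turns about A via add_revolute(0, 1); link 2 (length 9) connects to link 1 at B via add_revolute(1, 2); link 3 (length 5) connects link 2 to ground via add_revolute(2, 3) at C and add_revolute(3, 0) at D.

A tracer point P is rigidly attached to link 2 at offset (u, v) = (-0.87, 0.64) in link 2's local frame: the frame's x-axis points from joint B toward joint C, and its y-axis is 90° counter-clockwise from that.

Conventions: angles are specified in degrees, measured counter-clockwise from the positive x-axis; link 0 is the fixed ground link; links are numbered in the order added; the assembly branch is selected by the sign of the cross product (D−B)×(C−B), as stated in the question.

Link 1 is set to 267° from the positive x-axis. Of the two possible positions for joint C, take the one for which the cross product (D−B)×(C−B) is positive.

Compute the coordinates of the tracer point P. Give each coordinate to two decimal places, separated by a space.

A=(0,0), D=(9.00,0)
B = A + 1.00·(cos267°, sin267°) = (-0.0523, -0.9986)
|BD| = 9.1073
circle(B,9.00) ∩ circle(D,5.00): a=7.6281, h=4.7762
  candidates: C₊=(7.0060,4.5852) cross=43.498; C₋=(8.0535,-4.9096) cross=-43.498
  branch + wants cross > 0 → take C=(7.0060,4.5852) (cross=43.498)
ex = (C−B)/|BC| = (0.7843,0.6204); ey = (-0.6204,0.7843)
P = B + -0.87·ex + 0.64·ey = (-1.1317,-1.0365)

-1.13 -1.04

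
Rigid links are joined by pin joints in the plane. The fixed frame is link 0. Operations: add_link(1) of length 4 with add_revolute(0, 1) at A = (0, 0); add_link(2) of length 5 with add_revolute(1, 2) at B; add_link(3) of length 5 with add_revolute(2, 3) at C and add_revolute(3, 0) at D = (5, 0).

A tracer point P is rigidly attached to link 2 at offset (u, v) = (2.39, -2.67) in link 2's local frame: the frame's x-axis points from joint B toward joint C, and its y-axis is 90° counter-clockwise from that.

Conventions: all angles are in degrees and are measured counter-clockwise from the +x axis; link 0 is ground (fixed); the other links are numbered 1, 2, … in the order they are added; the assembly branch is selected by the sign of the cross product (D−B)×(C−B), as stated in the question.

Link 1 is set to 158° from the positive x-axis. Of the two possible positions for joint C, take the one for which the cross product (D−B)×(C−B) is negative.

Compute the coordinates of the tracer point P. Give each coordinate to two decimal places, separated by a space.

A=(0,0), D=(5.00,0)
B = A + 4.00·(cos158°, sin158°) = (-3.7087, 1.4984)
|BD| = 8.8367
circle(B,5.00) ∩ circle(D,5.00): a=4.4184, h=2.3405
  candidates: C₊=(1.0425,3.0559) cross=20.683; C₋=(0.2487,-1.5574) cross=-20.683
  branch - wants cross < 0 → take C=(0.2487,-1.5574) (cross=-20.683)
ex = (C−B)/|BC| = (0.7915,-0.6112); ey = (0.6112,0.7915)
P = B + 2.39·ex + -2.67·ey = (-3.4489,-2.0756)

-3.45 -2.08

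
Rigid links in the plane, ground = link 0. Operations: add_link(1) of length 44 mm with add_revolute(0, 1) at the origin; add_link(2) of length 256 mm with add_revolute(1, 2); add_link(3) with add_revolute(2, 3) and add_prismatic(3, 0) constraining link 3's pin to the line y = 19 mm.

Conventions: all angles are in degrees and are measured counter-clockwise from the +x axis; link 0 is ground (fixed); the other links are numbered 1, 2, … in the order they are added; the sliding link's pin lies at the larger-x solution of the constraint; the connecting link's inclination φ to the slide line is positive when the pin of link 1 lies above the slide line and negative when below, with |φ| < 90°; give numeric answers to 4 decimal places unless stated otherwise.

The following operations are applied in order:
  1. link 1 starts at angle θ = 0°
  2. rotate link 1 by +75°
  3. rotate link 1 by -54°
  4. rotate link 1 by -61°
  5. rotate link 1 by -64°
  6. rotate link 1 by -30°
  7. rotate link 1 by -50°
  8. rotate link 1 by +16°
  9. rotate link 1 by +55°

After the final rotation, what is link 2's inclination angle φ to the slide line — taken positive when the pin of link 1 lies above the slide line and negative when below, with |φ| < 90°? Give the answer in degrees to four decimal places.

geometry: r = 44 mm, L = 256 mm, e = 19 mm; θ starts at 0°
rotate link 1 by +75°: θ ← 0° +75° = 75°
rotate link 1 by -54°: θ ← 75° -54° = 21°
rotate link 1 by -61°: θ ← 21° -61° = -40°
rotate link 1 by -64°: θ ← -40° -64° = -104°
rotate link 1 by -30°: θ ← -104° -30° = -134°
rotate link 1 by -50°: θ ← -134° -50° = -184°
rotate link 1 by +16°: θ ← -184° +16° = -168°
rotate link 1 by +55°: θ ← -168° +55° = -113°
h = r sin θ − e = -40.502214 − 19 = -59.502214
sin φ = h / L = -59.502214 / 256 = -0.23243052
φ = arcsin(-0.23243052) = -13.440209°

-13.4402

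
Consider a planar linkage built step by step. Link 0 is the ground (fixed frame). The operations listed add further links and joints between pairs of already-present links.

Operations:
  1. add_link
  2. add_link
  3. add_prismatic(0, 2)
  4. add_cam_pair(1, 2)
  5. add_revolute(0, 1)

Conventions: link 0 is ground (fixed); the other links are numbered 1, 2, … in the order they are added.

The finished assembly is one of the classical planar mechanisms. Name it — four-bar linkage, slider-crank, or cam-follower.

links: 3 (incl. ground); joints: 1 revolute, 1 prismatic, 1 higher (cam) pair, forming one closed loop
3 links, revolute + prismatic + higher pair in one loop → cam-follower

cam-follower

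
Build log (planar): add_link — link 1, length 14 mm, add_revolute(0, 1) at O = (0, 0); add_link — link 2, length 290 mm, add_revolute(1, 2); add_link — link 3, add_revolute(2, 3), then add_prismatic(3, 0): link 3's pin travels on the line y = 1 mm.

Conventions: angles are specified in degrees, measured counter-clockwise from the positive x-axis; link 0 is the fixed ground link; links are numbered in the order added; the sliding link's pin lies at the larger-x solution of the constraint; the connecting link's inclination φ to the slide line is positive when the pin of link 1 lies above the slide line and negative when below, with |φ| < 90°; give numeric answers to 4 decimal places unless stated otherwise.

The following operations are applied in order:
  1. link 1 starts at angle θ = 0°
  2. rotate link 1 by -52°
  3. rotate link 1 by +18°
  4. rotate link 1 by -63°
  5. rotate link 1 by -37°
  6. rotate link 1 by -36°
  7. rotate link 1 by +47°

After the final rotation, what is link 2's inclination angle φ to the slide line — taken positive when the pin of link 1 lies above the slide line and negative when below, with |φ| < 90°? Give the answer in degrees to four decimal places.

geometry: r = 14 mm, L = 290 mm, e = 1 mm; θ starts at 0°
rotate link 1 by -52°: θ ← 0° -52° = -52°
rotate link 1 by +18°: θ ← -52° +18° = -34°
rotate link 1 by -63°: θ ← -34° -63° = -97°
rotate link 1 by -37°: θ ← -97° -37° = -134°
rotate link 1 by -36°: θ ← -134° -36° = -170°
rotate link 1 by +47°: θ ← -170° +47° = -123°
h = r sin θ − e = -11.741388 − 1 = -12.741388
sin φ = h / L = -12.741388 / 290 = -0.04393582
φ = arcsin(-0.04393582) = -2.518148°

-2.5181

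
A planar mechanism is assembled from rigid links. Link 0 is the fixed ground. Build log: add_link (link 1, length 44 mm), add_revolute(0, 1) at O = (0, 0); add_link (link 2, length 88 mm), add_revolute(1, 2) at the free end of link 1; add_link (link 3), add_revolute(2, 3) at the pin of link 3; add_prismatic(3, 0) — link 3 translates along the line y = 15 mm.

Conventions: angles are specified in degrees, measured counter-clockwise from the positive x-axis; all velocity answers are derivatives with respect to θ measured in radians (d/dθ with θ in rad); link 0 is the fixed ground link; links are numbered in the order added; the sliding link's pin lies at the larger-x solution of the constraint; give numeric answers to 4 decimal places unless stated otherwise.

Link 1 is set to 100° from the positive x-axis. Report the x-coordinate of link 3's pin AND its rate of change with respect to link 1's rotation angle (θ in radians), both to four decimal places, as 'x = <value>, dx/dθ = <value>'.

geometry: r = 44 mm, L = 88 mm, e = 15 mm
crank pin P = (r cos θ, r sin θ) = (-7.640520, 43.331541)
h = r sin θ − e = 43.331541 − 15 = 28.331541
x = r cos θ + √(L² − h²) = -7.640520 + 83.314607 = 75.674087
dx/dθ = −r sin θ − h·r cos θ/√(L² − h²) (θ in radians; h = 28.331541) = -40.733345

x = 75.6741, dx/dθ = -40.7333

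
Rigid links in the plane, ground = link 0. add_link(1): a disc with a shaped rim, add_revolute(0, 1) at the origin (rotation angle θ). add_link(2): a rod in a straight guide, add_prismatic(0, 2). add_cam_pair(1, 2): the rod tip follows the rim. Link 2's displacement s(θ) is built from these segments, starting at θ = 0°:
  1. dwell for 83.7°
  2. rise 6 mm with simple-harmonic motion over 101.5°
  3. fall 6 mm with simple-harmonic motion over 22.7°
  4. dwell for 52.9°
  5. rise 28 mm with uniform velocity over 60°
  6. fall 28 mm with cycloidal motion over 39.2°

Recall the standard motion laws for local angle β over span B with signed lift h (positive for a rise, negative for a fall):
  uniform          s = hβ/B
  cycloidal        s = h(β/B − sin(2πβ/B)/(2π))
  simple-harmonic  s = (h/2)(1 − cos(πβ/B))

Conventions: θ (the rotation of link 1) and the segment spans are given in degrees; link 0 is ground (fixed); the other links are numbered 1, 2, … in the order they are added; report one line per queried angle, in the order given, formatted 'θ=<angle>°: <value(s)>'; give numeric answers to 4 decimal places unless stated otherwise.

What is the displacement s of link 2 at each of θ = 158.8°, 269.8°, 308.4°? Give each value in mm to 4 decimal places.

segment 1 (0° to 83.7°, dwell): s unchanged at 0.0000
θ = 158.8° falls in segment 2 (83.7° to 185.2°, simple-harmonic, h = 6): β = 158.8 − 83.7 = 75.1°, B = 101.5°; Δs = 6/2·(1 − cos(π·0.7399)) = 5.0530; s = 0.0000 + 5.0530 = 5.0530
segment 2 (83.7° to 185.2°, simple-harmonic, h = 6) is passed completely: s = 0.0000 + (6) = 6.0000
segment 3 (185.2° to 207.9°, simple-harmonic, h = -6) is passed completely: s = 6.0000 + (-6) = 0.0000
segment 4 (207.9° to 260.8°, dwell): s unchanged at 0.0000
θ = 269.8° falls in segment 5 (260.8° to 320.8°, uniform, h = 28): β = 269.8 − 260.8 = 9°, B = 60°; Δs = 28·9/60 = 4.2000; s = 0.0000 + 4.2000 = 4.2000
θ = 308.4° falls in segment 5 (260.8° to 320.8°, uniform, h = 28): β = 308.4 − 260.8 = 47.6°, B = 60°; Δs = 28·47.6/60 = 22.2133; s = 0.0000 + 22.2133 = 22.2133

θ=158.8°: 5.0530
θ=269.8°: 4.2000
θ=308.4°: 22.2133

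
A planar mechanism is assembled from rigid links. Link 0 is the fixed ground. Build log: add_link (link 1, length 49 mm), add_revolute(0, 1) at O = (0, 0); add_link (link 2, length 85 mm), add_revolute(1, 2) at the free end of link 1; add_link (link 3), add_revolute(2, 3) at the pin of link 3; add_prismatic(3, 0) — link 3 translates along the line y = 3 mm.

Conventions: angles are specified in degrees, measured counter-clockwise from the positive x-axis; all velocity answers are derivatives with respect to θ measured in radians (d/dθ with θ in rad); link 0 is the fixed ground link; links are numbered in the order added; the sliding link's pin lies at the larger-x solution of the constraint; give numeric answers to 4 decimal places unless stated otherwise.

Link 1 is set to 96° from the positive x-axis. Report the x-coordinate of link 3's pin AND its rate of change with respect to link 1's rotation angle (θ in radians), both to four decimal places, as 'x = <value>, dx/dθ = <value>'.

geometry: r = 49 mm, L = 85 mm, e = 3 mm
crank pin P = (r cos θ, r sin θ) = (-5.121895, 48.731573)
h = r sin θ − e = 48.731573 − 3 = 45.731573
x = r cos θ + √(L² − h²) = -5.121895 + 71.649307 = 66.527413
dx/dθ = −r sin θ − h·r cos θ/√(L² − h²) (θ in radians; h = 45.731573) = -45.462423

x = 66.5274, dx/dθ = -45.4624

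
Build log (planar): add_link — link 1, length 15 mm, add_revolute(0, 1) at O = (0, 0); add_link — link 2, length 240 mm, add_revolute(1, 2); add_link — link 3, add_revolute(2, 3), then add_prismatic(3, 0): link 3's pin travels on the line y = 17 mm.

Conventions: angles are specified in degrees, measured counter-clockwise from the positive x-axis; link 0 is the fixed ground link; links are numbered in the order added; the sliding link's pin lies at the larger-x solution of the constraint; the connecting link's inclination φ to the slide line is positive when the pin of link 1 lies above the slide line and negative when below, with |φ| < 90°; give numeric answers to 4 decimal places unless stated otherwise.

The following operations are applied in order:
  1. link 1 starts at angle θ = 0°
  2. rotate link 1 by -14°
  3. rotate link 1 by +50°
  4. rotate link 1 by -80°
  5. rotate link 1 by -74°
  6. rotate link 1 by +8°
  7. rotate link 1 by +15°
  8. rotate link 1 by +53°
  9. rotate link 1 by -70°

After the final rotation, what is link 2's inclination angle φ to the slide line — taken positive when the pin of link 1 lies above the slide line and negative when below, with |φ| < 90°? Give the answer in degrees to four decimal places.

geometry: r = 15 mm, L = 240 mm, e = 17 mm; θ starts at 0°
rotate link 1 by -14°: θ ← 0° -14° = -14°
rotate link 1 by +50°: θ ← -14° +50° = 36°
rotate link 1 by -80°: θ ← 36° -80° = -44°
rotate link 1 by -74°: θ ← -44° -74° = -118°
rotate link 1 by +8°: θ ← -118° +8° = -110°
rotate link 1 by +15°: θ ← -110° +15° = -95°
rotate link 1 by +53°: θ ← -95° +53° = -42°
rotate link 1 by -70°: θ ← -42° -70° = -112°
h = r sin θ − e = -13.907758 − 17 = -30.907758
sin φ = h / L = -30.907758 / 240 = -0.12878232
φ = arcsin(-0.12878232) = -7.399233°

-7.3992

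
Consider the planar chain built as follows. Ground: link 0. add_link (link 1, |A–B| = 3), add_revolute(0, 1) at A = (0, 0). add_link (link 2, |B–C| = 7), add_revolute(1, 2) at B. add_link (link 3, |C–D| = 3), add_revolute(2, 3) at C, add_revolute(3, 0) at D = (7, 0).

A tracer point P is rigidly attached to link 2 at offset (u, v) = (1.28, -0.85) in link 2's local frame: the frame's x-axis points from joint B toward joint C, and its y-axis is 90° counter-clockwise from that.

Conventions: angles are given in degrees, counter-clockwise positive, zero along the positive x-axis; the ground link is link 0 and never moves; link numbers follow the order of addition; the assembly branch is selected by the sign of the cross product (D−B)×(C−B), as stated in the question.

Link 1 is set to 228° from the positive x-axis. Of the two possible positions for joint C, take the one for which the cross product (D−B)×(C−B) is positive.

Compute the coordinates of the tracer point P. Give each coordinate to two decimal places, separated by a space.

A=(0,0), D=(7.00,0)
B = A + 3.00·(cos228°, sin228°) = (-2.0074, -2.2294)
|BD| = 9.2792
circle(B,7.00) ∩ circle(D,3.00): a=6.7950, h=1.6818
  candidates: C₊=(4.1844,1.0357) cross=15.606; C₋=(4.9926,-2.2294) cross=-15.606
  branch + wants cross > 0 → take C=(4.1844,1.0357) (cross=15.606)
ex = (C−B)/|BC| = (0.8845,0.4664); ey = (-0.4664,0.8845)
P = B + 1.28·ex + -0.85·ey = (-0.4787,-2.3842)

-0.48 -2.38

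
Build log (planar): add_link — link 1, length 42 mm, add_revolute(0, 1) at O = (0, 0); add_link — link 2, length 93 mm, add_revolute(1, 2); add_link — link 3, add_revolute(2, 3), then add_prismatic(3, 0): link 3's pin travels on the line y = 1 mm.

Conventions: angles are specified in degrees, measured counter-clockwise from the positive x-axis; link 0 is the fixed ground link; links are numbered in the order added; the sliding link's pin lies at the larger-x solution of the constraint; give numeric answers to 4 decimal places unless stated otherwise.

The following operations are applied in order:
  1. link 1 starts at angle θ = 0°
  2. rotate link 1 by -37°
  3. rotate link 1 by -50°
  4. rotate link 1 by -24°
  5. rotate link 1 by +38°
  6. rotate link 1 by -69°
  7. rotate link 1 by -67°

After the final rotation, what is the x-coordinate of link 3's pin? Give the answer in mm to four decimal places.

geometry: r = 42 mm, L = 93 mm, e = 1 mm; θ starts at 0°
rotate link 1 by -37°: θ ← 0° -37° = -37°
rotate link 1 by -50°: θ ← -37° -50° = -87°
rotate link 1 by -24°: θ ← -87° -24° = -111°
rotate link 1 by +38°: θ ← -111° +38° = -73°
rotate link 1 by -69°: θ ← -73° -69° = -142°
rotate link 1 by -67°: θ ← -142° -67° = -209°
crank pin P = (r cos θ, r sin θ) = (-36.734028, 20.362004)
h = r sin θ − e = 20.362004 − 1 = 19.362004
x = r cos θ + √(L² − h²) = -36.734028 + 90.962150 = 54.228123

54.2281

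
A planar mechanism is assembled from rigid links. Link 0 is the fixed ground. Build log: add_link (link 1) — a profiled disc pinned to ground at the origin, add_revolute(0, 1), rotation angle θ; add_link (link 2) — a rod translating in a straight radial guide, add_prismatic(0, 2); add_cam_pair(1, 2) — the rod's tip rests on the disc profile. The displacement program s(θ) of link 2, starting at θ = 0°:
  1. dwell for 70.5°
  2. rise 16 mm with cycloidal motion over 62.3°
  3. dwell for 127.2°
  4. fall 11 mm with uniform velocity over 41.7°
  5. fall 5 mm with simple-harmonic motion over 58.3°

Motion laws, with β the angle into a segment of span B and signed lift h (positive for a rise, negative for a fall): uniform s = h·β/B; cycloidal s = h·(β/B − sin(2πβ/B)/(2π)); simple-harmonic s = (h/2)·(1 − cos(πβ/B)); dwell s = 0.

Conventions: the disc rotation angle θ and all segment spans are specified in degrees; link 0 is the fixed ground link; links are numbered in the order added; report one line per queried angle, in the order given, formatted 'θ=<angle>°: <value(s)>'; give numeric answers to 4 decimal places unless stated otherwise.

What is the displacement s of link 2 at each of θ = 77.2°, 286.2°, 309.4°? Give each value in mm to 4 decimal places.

seg 1 [0°–70.5°] dwell: s stays 0.0000
seg 2 [70.5°–132.8°] cycloidal, h=16: θ=77.2° here. β=6.7, B=62.3. 16·(0.1075 − sin(2π·0.1075)/(2π)) = 0.1280 → s = 0.1280
seg 2 [70.5°–132.8°] cycloidal, h=16: full span → s += 16 → s = 16.0000
seg 3 [132.8°–260°] dwell: s stays 16.0000
seg 4 [260°–301.7°] uniform, h=-11: θ=286.2° here. β=26.2, B=41.7. -11·26.2/41.7 = -6.9113 → s = 9.0887
seg 4 [260°–301.7°] uniform, h=-11: full span → s += -11 → s = 5.0000
seg 5 [301.7°–360°] simple-harmonic, h=-5: θ=309.4° here. β=7.7, B=58.3. -5/2·(1 − cos(π·0.1321)) = -0.2121 → s = 4.7879

θ=77.2°: 0.1280
θ=286.2°: 9.0887
θ=309.4°: 4.7879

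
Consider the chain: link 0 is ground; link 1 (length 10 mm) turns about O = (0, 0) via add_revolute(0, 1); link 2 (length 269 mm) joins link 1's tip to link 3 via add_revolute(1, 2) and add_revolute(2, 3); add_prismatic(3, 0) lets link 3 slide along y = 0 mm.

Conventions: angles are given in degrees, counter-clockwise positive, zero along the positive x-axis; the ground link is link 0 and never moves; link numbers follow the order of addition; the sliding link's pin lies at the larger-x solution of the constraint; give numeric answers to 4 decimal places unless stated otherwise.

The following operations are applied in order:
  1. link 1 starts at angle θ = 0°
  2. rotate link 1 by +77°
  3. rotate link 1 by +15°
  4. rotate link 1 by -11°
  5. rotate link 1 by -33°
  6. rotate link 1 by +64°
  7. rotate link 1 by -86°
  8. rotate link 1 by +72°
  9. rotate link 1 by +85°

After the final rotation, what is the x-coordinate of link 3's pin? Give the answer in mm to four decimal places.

geometry: r = 10 mm, L = 269 mm, e = 0 mm; θ starts at 0°
rotate link 1 by +77°: θ ← 0° +77° = 77°
rotate link 1 by +15°: θ ← 77° +15° = 92°
rotate link 1 by -11°: θ ← 92° -11° = 81°
rotate link 1 by -33°: θ ← 81° -33° = 48°
rotate link 1 by +64°: θ ← 48° +64° = 112°
rotate link 1 by -86°: θ ← 112° -86° = 26°
rotate link 1 by +72°: θ ← 26° +72° = 98°
rotate link 1 by +85°: θ ← 98° +85° = 183°
crank pin P = (r cos θ, r sin θ) = (-9.986295, -0.523360)
h = r sin θ − e = -0.523360 − 0 = -0.523360
x = r cos θ + √(L² − h²) = -9.986295 + 268.999491 = 259.013196

259.0132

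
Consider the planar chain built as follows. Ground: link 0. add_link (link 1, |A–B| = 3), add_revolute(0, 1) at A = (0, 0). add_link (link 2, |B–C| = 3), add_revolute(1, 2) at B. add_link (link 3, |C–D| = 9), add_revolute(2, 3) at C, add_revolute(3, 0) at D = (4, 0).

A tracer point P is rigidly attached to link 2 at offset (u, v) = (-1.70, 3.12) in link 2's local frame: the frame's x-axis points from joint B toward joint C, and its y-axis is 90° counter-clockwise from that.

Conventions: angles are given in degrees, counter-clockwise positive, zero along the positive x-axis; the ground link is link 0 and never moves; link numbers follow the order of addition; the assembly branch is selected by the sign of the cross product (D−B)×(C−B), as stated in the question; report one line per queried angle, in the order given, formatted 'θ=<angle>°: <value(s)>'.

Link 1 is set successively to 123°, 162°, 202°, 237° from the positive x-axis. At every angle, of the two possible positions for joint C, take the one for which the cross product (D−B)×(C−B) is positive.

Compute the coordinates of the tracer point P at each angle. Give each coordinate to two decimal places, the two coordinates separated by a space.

A=(0,0), D=(4.00,0)
θ=123°: B = A + 3.00·(cos123°, sin123°) = (-1.6339, 2.5160)
θ=123°: |BD| = 6.1702
θ=123°: circle(B,3.00) ∩ circle(D,9.00): a=-2.7494, h=1.2003
θ=123°:   candidates: C₊=(-3.6549,4.7331) cross=7.406; C₋=(-4.6338,2.5411) cross=-7.406
θ=123°:   branch + wants cross > 0 → take C=(-3.6549,4.7331) (cross=7.406)
θ=123°: ex = (C−B)/|BC| = (-0.6737,0.7390); ey = (-0.7390,-0.6737)
θ=123°: P = B + -1.70·ex + 3.12·ey = (-2.7945,-0.8422)
θ=162°: B = A + 3.00·(cos162°, sin162°) = (-2.8532, 0.9271)
θ=162°: |BD| = 6.9156
θ=162°: circle(B,3.00) ∩ circle(D,9.00): a=-1.7478, h=2.4383
θ=162°:   candidates: C₊=(-4.2584,3.5776) cross=16.862; C₋=(-4.9121,-1.2549) cross=-16.862
θ=162°:   branch + wants cross > 0 → take C=(-4.2584,3.5776) (cross=16.862)
θ=162°: ex = (C−B)/|BC| = (-0.4684,0.8835); ey = (-0.8835,-0.4684)
θ=162°: P = B + -1.70·ex + 3.12·ey = (-4.8135,-2.0363)
θ=202°: B = A + 3.00·(cos202°, sin202°) = (-2.7816, -1.1238)
θ=202°: |BD| = 6.8740
θ=202°: circle(B,3.00) ∩ circle(D,9.00): a=-1.8001, h=2.3999
θ=202°:   candidates: C₊=(-4.9498,0.9495) cross=16.497; C₋=(-4.1650,-3.7858) cross=-16.497
θ=202°:   branch + wants cross > 0 → take C=(-4.9498,0.9495) (cross=16.497)
θ=202°: ex = (C−B)/|BC| = (-0.7227,0.6911); ey = (-0.6911,-0.7227)
θ=202°: P = B + -1.70·ex + 3.12·ey = (-3.7092,-4.5537)
θ=237°: B = A + 3.00·(cos237°, sin237°) = (-1.6339, -2.5160)
θ=237°: |BD| = 6.1702
θ=237°: circle(B,3.00) ∩ circle(D,9.00): a=-2.7494, h=1.2003
θ=237°:   candidates: C₊=(-4.6338,-2.5411) cross=7.406; C₋=(-3.6549,-4.7331) cross=-7.406
θ=237°:   branch + wants cross > 0 → take C=(-4.6338,-2.5411) (cross=7.406)
θ=237°: ex = (C−B)/|BC| = (-1.0000,-0.0084); ey = (0.0084,-1.0000)
θ=237°: P = B + -1.70·ex + 3.12·ey = (0.0921,-5.6217)

θ=123°: -2.79 -0.84
θ=162°: -4.81 -2.04
θ=202°: -3.71 -4.55
θ=237°: 0.09 -5.62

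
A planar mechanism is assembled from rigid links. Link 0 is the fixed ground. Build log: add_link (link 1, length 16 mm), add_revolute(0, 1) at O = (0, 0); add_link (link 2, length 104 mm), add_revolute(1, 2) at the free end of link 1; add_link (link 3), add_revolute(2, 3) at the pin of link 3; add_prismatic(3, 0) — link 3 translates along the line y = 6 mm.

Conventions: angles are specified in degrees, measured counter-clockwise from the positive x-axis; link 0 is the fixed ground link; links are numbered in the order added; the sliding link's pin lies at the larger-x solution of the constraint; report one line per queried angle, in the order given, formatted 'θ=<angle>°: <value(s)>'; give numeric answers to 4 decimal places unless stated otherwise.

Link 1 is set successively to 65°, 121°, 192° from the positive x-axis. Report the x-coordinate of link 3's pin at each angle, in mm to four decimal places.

geometry: r = 16 mm, L = 104 mm, e = 6 mm
θ=65°: crank pin P = (r cos θ, r sin θ) = (6.761892, 14.500925)
θ=65°: h = r sin θ − e = 14.500925 − 6 = 8.500925
θ=65°: x = r cos θ + √(L² − h²) = 6.761892 + 103.651986 = 110.413879
θ=121°: crank pin P = (r cos θ, r sin θ) = (-8.240609, 13.714677)
θ=121°: h = r sin θ − e = 13.714677 − 6 = 7.714677
θ=121°: x = r cos θ + √(L² − h²) = -8.240609 + 103.713470 = 95.472860
θ=192°: crank pin P = (r cos θ, r sin θ) = (-15.650362, -3.326587)
θ=192°: h = r sin θ − e = -3.326587 − 6 = -9.326587
θ=192°: x = r cos θ + √(L² − h²) = -15.650362 + 103.580958 = 87.930596

θ=65°: 110.4139
θ=121°: 95.4729
θ=192°: 87.9306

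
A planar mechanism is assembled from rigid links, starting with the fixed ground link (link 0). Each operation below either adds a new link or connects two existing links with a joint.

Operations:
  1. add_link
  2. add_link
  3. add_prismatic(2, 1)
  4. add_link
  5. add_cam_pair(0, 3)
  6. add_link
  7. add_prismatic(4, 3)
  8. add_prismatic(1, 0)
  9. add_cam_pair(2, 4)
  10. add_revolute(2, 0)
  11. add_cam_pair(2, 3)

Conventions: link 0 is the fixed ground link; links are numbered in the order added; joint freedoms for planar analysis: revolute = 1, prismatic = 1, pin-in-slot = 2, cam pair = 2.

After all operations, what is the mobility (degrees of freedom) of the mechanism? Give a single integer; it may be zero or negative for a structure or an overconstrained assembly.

L=1 J1=0 J2=0
add link → L=2 J1=0 J2=0
add link → L=3 J1=0 J2=0
P@2,1 dof=1 J1 → L=3 J1=1 J2=0
add link → L=4 J1=1 J2=0
C@0,3 dof=2 J2 → L=4 J1=1 J2=1
add link → L=5 J1=1 J2=1
P@4,3 dof=1 J1 → L=5 J1=2 J2=1
P@1,0 dof=1 J1 → L=5 J1=3 J2=1
C@2,4 dof=2 J2 → L=5 J1=3 J2=2
R@2,0 dof=1 J1 → L=5 J1=4 J2=2
C@2,3 dof=2 J2 → L=5 J1=4 J2=3
M=3(L−1)−2J1−J2=3·4−2·4−3=1

M = 1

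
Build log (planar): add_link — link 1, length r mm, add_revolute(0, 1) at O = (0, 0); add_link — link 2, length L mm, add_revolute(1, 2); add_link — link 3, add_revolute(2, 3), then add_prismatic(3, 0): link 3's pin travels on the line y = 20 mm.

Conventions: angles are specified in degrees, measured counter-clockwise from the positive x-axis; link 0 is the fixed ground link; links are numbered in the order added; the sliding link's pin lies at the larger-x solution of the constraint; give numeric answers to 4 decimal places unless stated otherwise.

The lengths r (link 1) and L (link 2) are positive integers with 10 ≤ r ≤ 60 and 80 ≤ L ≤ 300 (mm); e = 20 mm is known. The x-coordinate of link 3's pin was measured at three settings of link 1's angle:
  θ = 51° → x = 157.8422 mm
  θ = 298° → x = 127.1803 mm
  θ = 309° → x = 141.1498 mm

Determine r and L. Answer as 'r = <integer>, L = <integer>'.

constraint per measurement: (x − r cos θ)² + (r sin θ − e)² = L²
subtracting the θ₁ and θ₂ equations cancels the r² and L² terms:
r = (x₁² − x₂²) / (2[(x₁cos θ₁ + e sin θ₁) − (x₂cos θ₂ + e sin θ₂)]) = 60.0001 → r = 60
L² = (x₁ − r cos θ₁)² + (r sin θ₁ − e)² = 15129.0120 → L = 123.0000 → L = 123
check at θ₃=309°: x = 141.1498 (printed 141.1498) ✓

r = 60, L = 123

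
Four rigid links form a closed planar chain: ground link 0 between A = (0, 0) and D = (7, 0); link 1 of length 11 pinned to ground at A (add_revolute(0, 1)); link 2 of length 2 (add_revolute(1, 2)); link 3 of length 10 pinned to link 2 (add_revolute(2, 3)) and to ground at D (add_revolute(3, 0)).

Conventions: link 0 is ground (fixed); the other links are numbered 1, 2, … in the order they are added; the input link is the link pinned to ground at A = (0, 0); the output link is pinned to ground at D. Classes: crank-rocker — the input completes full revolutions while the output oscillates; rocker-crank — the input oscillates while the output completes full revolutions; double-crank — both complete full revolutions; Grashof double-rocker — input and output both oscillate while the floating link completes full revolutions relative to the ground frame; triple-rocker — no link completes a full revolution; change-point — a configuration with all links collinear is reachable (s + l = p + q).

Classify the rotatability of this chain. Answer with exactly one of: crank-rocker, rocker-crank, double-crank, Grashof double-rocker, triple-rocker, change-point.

lengths: ground=7, input=11, coupler=2, output=10
sorted: s=2 (shortest), l=11 (longest), p+q=17
s + l = 13 vs p + q = 17
s + l < p + q (Grashof) with shortest = coupler link → Grashof double-rocker

Grashof double-rocker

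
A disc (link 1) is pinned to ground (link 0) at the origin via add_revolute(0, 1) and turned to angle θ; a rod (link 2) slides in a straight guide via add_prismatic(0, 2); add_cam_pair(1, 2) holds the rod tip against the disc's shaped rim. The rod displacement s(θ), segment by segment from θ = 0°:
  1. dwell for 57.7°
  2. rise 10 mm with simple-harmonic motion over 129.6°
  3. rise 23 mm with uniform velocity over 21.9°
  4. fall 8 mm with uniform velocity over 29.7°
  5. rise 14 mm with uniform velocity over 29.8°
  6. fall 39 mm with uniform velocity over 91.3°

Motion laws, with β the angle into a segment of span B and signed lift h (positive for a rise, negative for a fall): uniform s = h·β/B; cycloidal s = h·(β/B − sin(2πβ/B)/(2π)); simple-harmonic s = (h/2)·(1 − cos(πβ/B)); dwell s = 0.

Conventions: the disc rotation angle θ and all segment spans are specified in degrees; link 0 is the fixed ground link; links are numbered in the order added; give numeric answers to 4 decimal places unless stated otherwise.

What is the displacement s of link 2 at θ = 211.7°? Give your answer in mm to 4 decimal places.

segment 1 (0° to 57.7°, dwell): s unchanged at 0.0000
segment 2 (57.7° to 187.3°, simple-harmonic, h = 10) is passed completely: s = 0.0000 + (10) = 10.0000
segment 3 (187.3° to 209.2°, uniform, h = 23) is passed completely: s = 10.0000 + (23) = 33.0000
θ = 211.7° falls in segment 4 (209.2° to 238.9°, uniform, h = -8): β = 211.7 − 209.2 = 2.5°, B = 29.7°; Δs = -8·2.5/29.7 = -0.6734; s = 33.0000 − 0.6734 = 32.3266

32.3266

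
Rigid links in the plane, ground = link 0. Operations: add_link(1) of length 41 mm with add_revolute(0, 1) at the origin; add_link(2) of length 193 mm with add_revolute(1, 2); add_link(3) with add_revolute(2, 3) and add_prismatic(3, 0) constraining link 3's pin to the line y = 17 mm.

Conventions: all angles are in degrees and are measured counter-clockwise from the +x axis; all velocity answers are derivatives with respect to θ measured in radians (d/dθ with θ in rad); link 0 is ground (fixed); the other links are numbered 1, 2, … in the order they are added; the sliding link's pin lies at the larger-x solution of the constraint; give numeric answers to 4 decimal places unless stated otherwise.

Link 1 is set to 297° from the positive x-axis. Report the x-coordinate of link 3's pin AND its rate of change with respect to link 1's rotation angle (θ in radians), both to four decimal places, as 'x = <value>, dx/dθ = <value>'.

geometry: r = 41 mm, L = 193 mm, e = 17 mm
crank pin P = (r cos θ, r sin θ) = (18.613610, -36.531267)
h = r sin θ − e = -36.531267 − 17 = -53.531267
x = r cos θ + √(L² − h²) = 18.613610 + 185.427623 = 204.041234
dx/dθ = −r sin θ − h·r cos θ/√(L² − h²) (θ in radians; h = -53.531267) = 41.904847

x = 204.0412, dx/dθ = 41.9048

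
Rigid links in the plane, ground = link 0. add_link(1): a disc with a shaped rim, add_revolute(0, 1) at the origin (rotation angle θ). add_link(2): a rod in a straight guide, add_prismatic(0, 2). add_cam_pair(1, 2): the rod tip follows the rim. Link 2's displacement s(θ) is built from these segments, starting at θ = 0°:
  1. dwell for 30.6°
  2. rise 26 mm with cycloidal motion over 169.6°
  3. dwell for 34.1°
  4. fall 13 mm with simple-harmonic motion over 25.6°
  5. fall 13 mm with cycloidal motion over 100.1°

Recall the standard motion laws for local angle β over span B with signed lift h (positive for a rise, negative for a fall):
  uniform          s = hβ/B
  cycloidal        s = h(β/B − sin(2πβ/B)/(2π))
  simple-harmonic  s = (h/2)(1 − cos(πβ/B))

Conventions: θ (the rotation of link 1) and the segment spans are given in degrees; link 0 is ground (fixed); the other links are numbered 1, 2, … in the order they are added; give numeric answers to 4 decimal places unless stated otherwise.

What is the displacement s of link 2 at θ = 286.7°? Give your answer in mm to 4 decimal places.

segment 1 (0° to 30.6°, dwell): s unchanged at 0.0000
segment 2 (30.6° to 200.2°, cycloidal, h = 26) is passed completely: s = 0.0000 + (26) = 26.0000
segment 3 (200.2° to 234.3°, dwell): s unchanged at 26.0000
segment 4 (234.3° to 259.9°, simple-harmonic, h = -13) is passed completely: s = 26.0000 + (-13) = 13.0000
θ = 286.7° falls in segment 5 (259.9° to 360°, cycloidal, h = -13): β = 286.7 − 259.9 = 26.8°, B = 100.1°; Δs = -13·(0.2677 − sin(2π·0.2677)/(2π)) = -1.4243; s = 13.0000 − 1.4243 = 11.5757

11.5757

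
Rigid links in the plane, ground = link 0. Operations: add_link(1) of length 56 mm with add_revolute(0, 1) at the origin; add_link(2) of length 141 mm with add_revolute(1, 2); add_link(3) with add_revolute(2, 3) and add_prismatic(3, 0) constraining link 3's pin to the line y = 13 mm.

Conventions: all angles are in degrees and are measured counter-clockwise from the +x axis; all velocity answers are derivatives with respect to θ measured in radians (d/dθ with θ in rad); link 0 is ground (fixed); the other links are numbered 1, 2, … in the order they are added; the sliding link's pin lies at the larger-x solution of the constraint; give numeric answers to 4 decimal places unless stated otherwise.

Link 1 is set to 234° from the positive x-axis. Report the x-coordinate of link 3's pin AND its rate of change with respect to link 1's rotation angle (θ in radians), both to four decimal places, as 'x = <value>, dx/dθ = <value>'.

geometry: r = 56 mm, L = 141 mm, e = 13 mm
crank pin P = (r cos θ, r sin θ) = (-32.915974, -45.304952)
h = r sin θ − e = -45.304952 − 13 = -58.304952
x = r cos θ + √(L² − h²) = -32.915974 + 128.380421 = 95.464447
dx/dθ = −r sin θ − h·r cos θ/√(L² − h²) (θ in radians; h = -58.304952) = 30.355910

x = 95.4644, dx/dθ = 30.3559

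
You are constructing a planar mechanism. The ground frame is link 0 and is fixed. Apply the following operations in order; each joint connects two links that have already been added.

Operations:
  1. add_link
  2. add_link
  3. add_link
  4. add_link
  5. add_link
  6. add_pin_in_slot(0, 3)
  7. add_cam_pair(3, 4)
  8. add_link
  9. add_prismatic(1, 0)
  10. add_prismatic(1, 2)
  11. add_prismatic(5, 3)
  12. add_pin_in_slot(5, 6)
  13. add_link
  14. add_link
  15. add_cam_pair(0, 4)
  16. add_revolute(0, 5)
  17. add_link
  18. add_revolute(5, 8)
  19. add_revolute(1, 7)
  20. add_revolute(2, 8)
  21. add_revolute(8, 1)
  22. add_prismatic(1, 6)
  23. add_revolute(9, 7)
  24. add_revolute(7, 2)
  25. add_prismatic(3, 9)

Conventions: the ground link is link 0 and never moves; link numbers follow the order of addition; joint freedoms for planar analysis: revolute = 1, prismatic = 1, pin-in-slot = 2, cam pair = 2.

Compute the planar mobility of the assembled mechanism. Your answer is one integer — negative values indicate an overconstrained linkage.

L=1 J1=0 J2=0
add link → L=2 J1=0 J2=0
add link → L=3 J1=0 J2=0
add link → L=4 J1=0 J2=0
add link → L=5 J1=0 J2=0
add link → L=6 J1=0 J2=0
PS@0,3 dof=2 J2 → L=6 J1=0 J2=1
C@3,4 dof=2 J2 → L=6 J1=0 J2=2
add link → L=7 J1=0 J2=2
P@1,0 dof=1 J1 → L=7 J1=1 J2=2
P@1,2 dof=1 J1 → L=7 J1=2 J2=2
P@5,3 dof=1 J1 → L=7 J1=3 J2=2
PS@5,6 dof=2 J2 → L=7 J1=3 J2=3
add link → L=8 J1=3 J2=3
add link → L=9 J1=3 J2=3
C@0,4 dof=2 J2 → L=9 J1=3 J2=4
R@0,5 dof=1 J1 → L=9 J1=4 J2=4
add link → L=10 J1=4 J2=4
R@5,8 dof=1 J1 → L=10 J1=5 J2=4
R@1,7 dof=1 J1 → L=10 J1=6 J2=4
R@2,8 dof=1 J1 → L=10 J1=7 J2=4
R@8,1 dof=1 J1 → L=10 J1=8 J2=4
P@1,6 dof=1 J1 → L=10 J1=9 J2=4
R@9,7 dof=1 J1 → L=10 J1=10 J2=4
R@7,2 dof=1 J1 → L=10 J1=11 J2=4
P@3,9 dof=1 J1 → L=10 J1=12 J2=4
M=3(L−1)−2J1−J2=3·9−2·12−4=-1

M = -1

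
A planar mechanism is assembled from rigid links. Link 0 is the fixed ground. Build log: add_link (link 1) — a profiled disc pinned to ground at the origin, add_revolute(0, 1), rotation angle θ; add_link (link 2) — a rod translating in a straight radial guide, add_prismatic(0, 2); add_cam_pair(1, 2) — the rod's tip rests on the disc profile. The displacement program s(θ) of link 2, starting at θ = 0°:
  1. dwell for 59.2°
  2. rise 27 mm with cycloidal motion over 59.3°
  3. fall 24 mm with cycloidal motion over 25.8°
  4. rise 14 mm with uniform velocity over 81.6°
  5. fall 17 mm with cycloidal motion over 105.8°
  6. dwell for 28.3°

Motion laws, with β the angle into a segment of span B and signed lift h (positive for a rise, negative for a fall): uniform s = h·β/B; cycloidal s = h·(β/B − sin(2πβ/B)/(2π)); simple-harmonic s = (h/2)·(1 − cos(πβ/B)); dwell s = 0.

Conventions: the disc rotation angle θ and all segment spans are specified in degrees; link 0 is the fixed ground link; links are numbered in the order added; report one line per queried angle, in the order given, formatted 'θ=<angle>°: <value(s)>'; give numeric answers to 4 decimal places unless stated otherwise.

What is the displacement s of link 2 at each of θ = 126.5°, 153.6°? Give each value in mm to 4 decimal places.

seg 1 [0°–59.2°] dwell: s stays 0.0000
seg 2 [59.2°–118.5°] cycloidal, h=27: full span → s += 27 → s = 27.0000
seg 3 [118.5°–144.3°] cycloidal, h=-24: θ=126.5° here. β=8, B=25.8. -24·(0.3101 − sin(2π·0.3101)/(2π)) = -3.8911 → s = 23.1089
seg 3 [118.5°–144.3°] cycloidal, h=-24: full span → s += -24 → s = 3.0000
seg 4 [144.3°–225.9°] uniform, h=14: θ=153.6° here. β=9.3, B=81.6. 14·9.3/81.6 = 1.5956 → s = 4.5956

θ=126.5°: 23.1089
θ=153.6°: 4.5956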